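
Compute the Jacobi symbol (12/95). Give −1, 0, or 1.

1

Pull out 2^2: since 95 ≡ 7 (mod 8), (2/95) = +1, so (2/95)^2 = +1.
Reciprocity: 3 ≡ 3 and 95 ≡ 3 (mod 4), so (3/95) = −(95/3).
Reduce top mod 3: now compute (2/3).
Pull out 2: since 3 ≡ 3 (mod 8), (2/3) = -1.
Reached (1/3) = 1. Collecting the sign flips along the way, the symbol is +1.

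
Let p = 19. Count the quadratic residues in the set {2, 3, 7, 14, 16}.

2

(2/19) = -1 → non-residue.
(3/19) = -1 → non-residue.
(7/19) = +1 → QR.
(14/19) = -1 → non-residue.
(16/19) = +1 → QR.
Total quadratic residues among the 5: 2.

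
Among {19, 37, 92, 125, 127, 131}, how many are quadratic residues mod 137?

2

(19/137) = +1 → QR.
(37/137) = +1 → QR.
(92/137) = -1 → non-residue.
(125/137) = -1 → non-residue.
(127/137) = -1 → non-residue.
(131/137) = -1 → non-residue.
Total quadratic residues among the 6: 2.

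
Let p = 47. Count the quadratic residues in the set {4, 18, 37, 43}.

3

(4/47) = +1 → QR.
(18/47) = +1 → QR.
(37/47) = +1 → QR.
(43/47) = -1 → non-residue.
Total quadratic residues among the 4: 3.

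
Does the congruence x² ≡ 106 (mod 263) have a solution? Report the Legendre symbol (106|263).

Euler's criterion: (106/263) ≡ 106^131 (mod 263).
106^2 ≡ 190 (mod 263)
106^4 ≡ 69 (mod 263)
106^8 ≡ 27 (mod 263)
106^16 ≡ 203 (mod 263)
106^32 ≡ 181 (mod 263)
106^64 ≡ 149 (mod 263)
106^128 ≡ 109 (mod 263)
106^131 = 106^(128+2+1) ≡ 262 (mod 263).
Result is 262 ≡ −1, so (106/263) = −1.

-1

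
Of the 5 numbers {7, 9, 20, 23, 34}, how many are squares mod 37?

3

(7/37) = +1 → QR.
(9/37) = +1 → QR.
(20/37) = -1 → non-residue.
(23/37) = -1 → non-residue.
(34/37) = +1 → QR.
Total quadratic residues among the 5: 3.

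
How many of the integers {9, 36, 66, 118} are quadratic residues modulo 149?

(9/149) = +1 → QR.
(36/149) = +1 → QR.
(66/149) = -1 → non-residue.
(118/149) = +1 → QR.
Total quadratic residues among the 4: 3.

3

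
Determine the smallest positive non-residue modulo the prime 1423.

(2/1423) = +1, so 2 is a residue.
(3/1423) = −1, so 3 is the smallest positive non-residue mod 1423.

3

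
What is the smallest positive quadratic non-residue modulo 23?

5

(2/23) = +1, so 2 is a residue.
(3/23) = +1, so 3 is a residue.
(4/23) = +1, so 4 is a residue.
(5/23) = −1, so 5 is the smallest positive non-residue mod 23.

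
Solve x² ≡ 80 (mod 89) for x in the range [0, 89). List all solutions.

89 ≡ 1 (mod 4), so we find a root by search.
Trying successive values, 13² = 169 ≡ 80 (mod 89). The other root is 89 − 13 = 76.

13, 76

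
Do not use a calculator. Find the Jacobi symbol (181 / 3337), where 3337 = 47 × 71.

Reciprocity: 181 ≡ 1 and 3337 ≡ 1 (mod 4), so (181/3337) = +(3337/181).
Reduce top mod 181: now compute (79/181).
Reciprocity: 79 ≡ 3 and 181 ≡ 1 (mod 4), so (79/181) = +(181/79).
Reduce top mod 79: now compute (23/79).
Reciprocity: 23 ≡ 3 and 79 ≡ 3 (mod 4), so (23/79) = −(79/23).
Reduce top mod 23: now compute (10/23).
Pull out 2: since 23 ≡ 7 (mod 8), (2/23) = +1.
Reciprocity: 5 ≡ 1 and 23 ≡ 3 (mod 4), so (5/23) = +(23/5).
Reduce top mod 5: now compute (3/5).
Reciprocity: 3 ≡ 3 and 5 ≡ 1 (mod 4), so (3/5) = +(5/3).
Reduce top mod 3: now compute (2/3).
Pull out 2: since 3 ≡ 3 (mod 8), (2/3) = -1.
Reached (1/3) = 1. Collecting the sign flips along the way, the symbol is +1.

1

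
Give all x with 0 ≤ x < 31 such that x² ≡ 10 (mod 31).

14, 17

Since 31 ≡ 3 (mod 4), a square root of 10 is 10^((31+1)/4) = 10^8 mod 31.
Repeated squaring: 10^2≡7, 10^4≡18, 10^8≡14 (mod 31).
10^8 = 10^(8) ≡ 14 (mod 31).
Check: 14² = 196 ≡ 10 (mod 31). The two roots are 14 and 17.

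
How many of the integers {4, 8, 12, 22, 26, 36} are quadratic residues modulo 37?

4

(4/37) = +1 → QR.
(8/37) = -1 → non-residue.
(12/37) = +1 → QR.
(22/37) = -1 → non-residue.
(26/37) = +1 → QR.
(36/37) = +1 → QR.
Total quadratic residues among the 6: 4.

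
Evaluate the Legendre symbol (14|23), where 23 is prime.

Pull out 2: since 23 ≡ 7 (mod 8), (2/23) = +1.
Reciprocity: 7 ≡ 3 and 23 ≡ 3 (mod 4), so (7/23) = −(23/7).
Reduce top mod 7: now compute (2/7).
Pull out 2: since 7 ≡ 7 (mod 8), (2/7) = +1.
Reached (1/7) = 1. Collecting the sign flips along the way, the symbol is -1.

-1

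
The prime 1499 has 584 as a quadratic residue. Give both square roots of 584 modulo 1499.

Since 1499 ≡ 3 (mod 4), a square root of 584 is 584^((1499+1)/4) = 584^375 mod 1499.
Repeated squaring: 584^2≡783, 584^4≡1497, 584^8≡4, 584^16≡16, 584^32≡256, 584^64≡1079, 584^128≡1017, 584^256≡1478 (mod 1499).
584^375 = 584^(256+64+32+16+4+2+1) ≡ 1135 (mod 1499).
Check: 1135² = 1288225 ≡ 584 (mod 1499). The two roots are 364 and 1135.

364, 1135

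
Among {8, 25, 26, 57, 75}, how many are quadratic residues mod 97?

(8/97) = +1 → QR.
(25/97) = +1 → QR.
(26/97) = -1 → non-residue.
(57/97) = -1 → non-residue.
(75/97) = +1 → QR.
Total quadratic residues among the 5: 3.

3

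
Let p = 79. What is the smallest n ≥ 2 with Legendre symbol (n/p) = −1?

(2/79) = +1, so 2 is a residue.
(3/79) = −1, so 3 is the smallest positive non-residue mod 79.

3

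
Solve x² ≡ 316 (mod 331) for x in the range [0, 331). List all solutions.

Since 331 ≡ 3 (mod 4), a square root of 316 is 316^((331+1)/4) = 316^83 mod 331.
Repeated squaring: 316^2≡225, 316^4≡313, 316^8≡324, 316^16≡49, 316^32≡84, 316^64≡105 (mod 331).
316^83 = 316^(64+16+2+1) ≡ 216 (mod 331).
Check: 216² = 46656 ≡ 316 (mod 331). The two roots are 115 and 216.

115, 216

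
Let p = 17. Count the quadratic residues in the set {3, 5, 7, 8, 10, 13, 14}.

2

(3/17) = -1 → non-residue.
(5/17) = -1 → non-residue.
(7/17) = -1 → non-residue.
(8/17) = +1 → QR.
(10/17) = -1 → non-residue.
(13/17) = +1 → QR.
(14/17) = -1 → non-residue.
Total quadratic residues among the 7: 2.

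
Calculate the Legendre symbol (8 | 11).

-1

Pull out 2^3: since 11 ≡ 3 (mod 8), (2/11) = -1, so (2/11)^3 = -1.
Reached (1/11) = 1. Collecting the sign flips along the way, the symbol is -1.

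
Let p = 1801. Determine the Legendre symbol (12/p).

Pull out 2^2: since 1801 ≡ 1 (mod 8), (2/1801) = +1, so (2/1801)^2 = +1.
Reciprocity: 3 ≡ 3 and 1801 ≡ 1 (mod 4), so (3/1801) = +(1801/3).
Reduce top mod 3: now compute (1/3).
Reached (1/3) = 1. Collecting the sign flips along the way, the symbol is +1.

1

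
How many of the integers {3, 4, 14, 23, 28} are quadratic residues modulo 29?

(3/29) = -1 → non-residue.
(4/29) = +1 → QR.
(14/29) = -1 → non-residue.
(23/29) = +1 → QR.
(28/29) = +1 → QR.
Total quadratic residues among the 5: 3.

3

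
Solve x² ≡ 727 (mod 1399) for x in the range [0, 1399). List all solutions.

527, 872

Since 1399 ≡ 3 (mod 4), a square root of 727 is 727^((1399+1)/4) = 727^350 mod 1399.
Repeated squaring: 727^2≡1106, 727^4≡510, 727^8≡1285, 727^16≡405, 727^32≡342, 727^64≡847, 727^128≡1121, 727^256≡339 (mod 1399).
727^350 = 727^(256+64+16+8+4+2) ≡ 527 (mod 1399).
Check: 527² = 277729 ≡ 727 (mod 1399). The two roots are 527 and 872.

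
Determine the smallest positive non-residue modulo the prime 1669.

(2/1669) = −1, so 2 is the smallest positive non-residue mod 1669.

2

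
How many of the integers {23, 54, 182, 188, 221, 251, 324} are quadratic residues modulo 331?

(23/331) = -1 → non-residue.
(54/331) = +1 → QR.
(182/331) = -1 → non-residue.
(188/331) = -1 → non-residue.
(221/331) = -1 → non-residue.
(251/331) = -1 → non-residue.
(324/331) = +1 → QR.
Total quadratic residues among the 7: 2.

2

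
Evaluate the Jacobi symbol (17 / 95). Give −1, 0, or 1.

-1

Reciprocity: 17 ≡ 1 and 95 ≡ 3 (mod 4), so (17/95) = +(95/17).
Reduce top mod 17: now compute (10/17).
Pull out 2: since 17 ≡ 1 (mod 8), (2/17) = +1.
Reciprocity: 5 ≡ 1 and 17 ≡ 1 (mod 4), so (5/17) = +(17/5).
Reduce top mod 5: now compute (2/5).
Pull out 2: since 5 ≡ 5 (mod 8), (2/5) = -1.
Reached (1/5) = 1. Collecting the sign flips along the way, the symbol is -1.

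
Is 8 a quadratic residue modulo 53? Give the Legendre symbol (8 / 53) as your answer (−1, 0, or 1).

-1

Pull out 2^3: since 53 ≡ 5 (mod 8), (2/53) = -1, so (2/53)^3 = -1.
Reached (1/53) = 1. Collecting the sign flips along the way, the symbol is -1.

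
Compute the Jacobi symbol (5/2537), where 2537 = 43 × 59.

Reciprocity: 5 ≡ 1 and 2537 ≡ 1 (mod 4), so (5/2537) = +(2537/5).
Reduce top mod 5: now compute (2/5).
Pull out 2: since 5 ≡ 5 (mod 8), (2/5) = -1.
Reached (1/5) = 1. Collecting the sign flips along the way, the symbol is -1.

-1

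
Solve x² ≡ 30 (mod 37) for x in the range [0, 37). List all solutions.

37 ≡ 1 (mod 4), so we find a root by search.
Trying successive values, 17² = 289 ≡ 30 (mod 37). The other root is 37 − 17 = 20.

17, 20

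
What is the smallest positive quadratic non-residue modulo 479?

13

(2/479) = +1, so 2 is a residue.
(3/479) = +1, so 3 is a residue.
(4/479) = +1, so 4 is a residue.
(5/479) = +1, so 5 is a residue.
(6/479) = +1, so 6 is a residue.
(7/479) = +1, so 7 is a residue.
(8/479) = +1, so 8 is a residue.
(9/479) = +1, so 9 is a residue.
(10/479) = +1, so 10 is a residue.
(11/479) = +1, so 11 is a residue.
(12/479) = +1, so 12 is a residue.
(13/479) = −1, so 13 is the smallest positive non-residue mod 479.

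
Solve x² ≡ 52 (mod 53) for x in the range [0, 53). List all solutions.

23, 30

53 ≡ 1 (mod 4), so we find a root by search.
Trying successive values, 23² = 529 ≡ 52 (mod 53). The other root is 53 − 23 = 30.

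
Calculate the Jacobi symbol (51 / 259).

Reciprocity: 51 ≡ 3 and 259 ≡ 3 (mod 4), so (51/259) = −(259/51).
Reduce top mod 51: now compute (4/51).
Pull out 2^2: since 51 ≡ 3 (mod 8), (2/51) = -1, so (2/51)^2 = +1.
Reached (1/51) = 1. Collecting the sign flips along the way, the symbol is -1.

-1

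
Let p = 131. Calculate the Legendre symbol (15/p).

Reciprocity: 15 ≡ 3 and 131 ≡ 3 (mod 4), so (15/131) = −(131/15).
Reduce top mod 15: now compute (11/15).
Reciprocity: 11 ≡ 3 and 15 ≡ 3 (mod 4), so (11/15) = −(15/11).
Reduce top mod 11: now compute (4/11).
Pull out 2^2: since 11 ≡ 3 (mod 8), (2/11) = -1, so (2/11)^2 = +1.
Reached (1/11) = 1. Collecting the sign flips along the way, the symbol is +1.

1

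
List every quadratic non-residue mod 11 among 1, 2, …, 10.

2, 6, 7, 8, 10

Square k = 1,…,5 (k and 11−k give the same square):
1²=1, 2²=4, 3²=9, 4²≡5, 5²≡3 (mod 11).
The residues are {1, 3, 4, 5, 9}; the non-residues are the remaining 5 nonzero classes.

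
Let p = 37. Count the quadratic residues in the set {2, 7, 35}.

1

(2/37) = -1 → non-residue.
(7/37) = +1 → QR.
(35/37) = -1 → non-residue.
Total quadratic residues among the 3: 1.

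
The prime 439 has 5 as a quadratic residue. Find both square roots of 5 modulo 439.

Since 439 ≡ 3 (mod 4), a square root of 5 is 5^((439+1)/4) = 5^110 mod 439.
Repeated squaring: 5^2≡25, 5^4≡186, 5^8≡354, 5^16≡201, 5^32≡13, 5^64≡169 (mod 439).
5^110 = 5^(64+32+8+4+2) ≡ 139 (mod 439).
Check: 139² = 19321 ≡ 5 (mod 439). The two roots are 139 and 300.

139, 300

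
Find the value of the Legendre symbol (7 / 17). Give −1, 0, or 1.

Euler's criterion: (7/17) ≡ 7^8 (mod 17).
7^2 ≡ 15 (mod 17)
7^4 ≡ 4 (mod 17)
7^8 ≡ 16 (mod 17)
7^8 = 7^(8) ≡ 16 (mod 17).
Result is 16 ≡ −1, so (7/17) = −1.

-1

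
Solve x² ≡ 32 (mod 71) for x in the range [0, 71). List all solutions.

23, 48

Since 71 ≡ 3 (mod 4), a square root of 32 is 32^((71+1)/4) = 32^18 mod 71.
Repeated squaring: 32^2≡30, 32^4≡48, 32^8≡32, 32^16≡30 (mod 71).
32^18 = 32^(16+2) ≡ 48 (mod 71).
Check: 48² = 2304 ≡ 32 (mod 71). The two roots are 23 and 48.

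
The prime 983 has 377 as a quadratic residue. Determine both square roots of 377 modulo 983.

Since 983 ≡ 3 (mod 4), a square root of 377 is 377^((983+1)/4) = 377^246 mod 983.
Repeated squaring: 377^2≡577, 377^4≡675, 377^8≡496, 377^16≡266, 377^32≡963, 377^64≡400, 377^128≡754 (mod 983).
377^246 = 377^(128+64+32+16+4+2) ≡ 547 (mod 983).
Check: 547² = 299209 ≡ 377 (mod 983). The two roots are 436 and 547.

436, 547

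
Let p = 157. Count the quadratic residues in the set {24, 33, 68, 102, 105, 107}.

(24/157) = -1 → non-residue.
(33/157) = +1 → QR.
(68/157) = +1 → QR.
(102/157) = -1 → non-residue.
(105/157) = +1 → QR.
(107/157) = -1 → non-residue.
Total quadratic residues among the 6: 3.

3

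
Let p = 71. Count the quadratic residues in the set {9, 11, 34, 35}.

(9/71) = +1 → QR.
(11/71) = -1 → non-residue.
(34/71) = -1 → non-residue.
(35/71) = -1 → non-residue.
Total quadratic residues among the 4: 1.

1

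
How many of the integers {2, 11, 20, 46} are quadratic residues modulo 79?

4

(2/79) = +1 → QR.
(11/79) = +1 → QR.
(20/79) = +1 → QR.
(46/79) = +1 → QR.
Total quadratic residues among the 4: 4.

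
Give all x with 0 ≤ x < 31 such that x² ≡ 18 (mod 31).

7, 24

Since 31 ≡ 3 (mod 4), a square root of 18 is 18^((31+1)/4) = 18^8 mod 31.
Repeated squaring: 18^2≡14, 18^4≡10, 18^8≡7 (mod 31).
18^8 = 18^(8) ≡ 7 (mod 31).
Check: 7² = 49 ≡ 18 (mod 31). The two roots are 7 and 24.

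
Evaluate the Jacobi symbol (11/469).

-1

Reciprocity: 11 ≡ 3 and 469 ≡ 1 (mod 4), so (11/469) = +(469/11).
Reduce top mod 11: now compute (7/11).
Reciprocity: 7 ≡ 3 and 11 ≡ 3 (mod 4), so (7/11) = −(11/7).
Reduce top mod 7: now compute (4/7).
Pull out 2^2: since 7 ≡ 7 (mod 8), (2/7) = +1, so (2/7)^2 = +1.
Reached (1/7) = 1. Collecting the sign flips along the way, the symbol is -1.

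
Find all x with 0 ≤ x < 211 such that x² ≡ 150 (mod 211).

Since 211 ≡ 3 (mod 4), a square root of 150 is 150^((211+1)/4) = 150^53 mod 211.
Repeated squaring: 150^2≡134, 150^4≡21, 150^8≡19, 150^16≡150, 150^32≡134 (mod 211).
150^53 = 150^(32+16+4+1) ≡ 19 (mod 211).
Check: 19² = 361 ≡ 150 (mod 211). The two roots are 19 and 192.

19, 192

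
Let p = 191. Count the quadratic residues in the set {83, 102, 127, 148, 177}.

2

(83/191) = -1 → non-residue.
(102/191) = +1 → QR.
(127/191) = -1 → non-residue.
(148/191) = -1 → non-residue.
(177/191) = +1 → QR.
Total quadratic residues among the 5: 2.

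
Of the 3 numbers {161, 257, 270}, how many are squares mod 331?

2

(161/331) = +1 → QR.
(257/331) = -1 → non-residue.
(270/331) = +1 → QR.
Total quadratic residues among the 3: 2.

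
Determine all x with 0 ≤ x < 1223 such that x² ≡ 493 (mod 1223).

Since 1223 ≡ 3 (mod 4), a square root of 493 is 493^((1223+1)/4) = 493^306 mod 1223.
Repeated squaring: 493^2≡895, 493^4≡1183, 493^8≡377, 493^16≡261, 493^32≡856, 493^64≡159, 493^128≡821, 493^256≡168 (mod 1223).
493^306 = 493^(256+32+16+2) ≡ 211 (mod 1223).
Check: 211² = 44521 ≡ 493 (mod 1223). The two roots are 211 and 1012.

211, 1012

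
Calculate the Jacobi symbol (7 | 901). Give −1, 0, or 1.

-1

Reciprocity: 7 ≡ 3 and 901 ≡ 1 (mod 4), so (7/901) = +(901/7).
Reduce top mod 7: now compute (5/7).
Reciprocity: 5 ≡ 1 and 7 ≡ 3 (mod 4), so (5/7) = +(7/5).
Reduce top mod 5: now compute (2/5).
Pull out 2: since 5 ≡ 5 (mod 8), (2/5) = -1.
Reached (1/5) = 1. Collecting the sign flips along the way, the symbol is -1.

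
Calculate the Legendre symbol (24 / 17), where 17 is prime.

Euler's criterion: (24/17) ≡ 7^8 (mod 17).
7^2 ≡ 15 (mod 17)
7^4 ≡ 4 (mod 17)
7^8 ≡ 16 (mod 17)
7^8 = 7^(8) ≡ 16 (mod 17).
Result is 16 ≡ −1, so (24/17) = −1.

-1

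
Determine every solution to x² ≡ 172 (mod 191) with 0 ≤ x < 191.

73, 118

Since 191 ≡ 3 (mod 4), a square root of 172 is 172^((191+1)/4) = 172^48 mod 191.
Repeated squaring: 172^2≡170, 172^4≡59, 172^8≡43, 172^16≡130, 172^32≡92 (mod 191).
172^48 = 172^(32+16) ≡ 118 (mod 191).
Check: 118² = 13924 ≡ 172 (mod 191). The two roots are 73 and 118.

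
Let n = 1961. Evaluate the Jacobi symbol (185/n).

0

Reciprocity: 185 ≡ 1 and 1961 ≡ 1 (mod 4), so (185/1961) = +(1961/185).
Reduce top mod 185: now compute (111/185).
Reciprocity: 111 ≡ 3 and 185 ≡ 1 (mod 4), so (111/185) = +(185/111).
Reduce top mod 111: now compute (74/111).
Pull out 2: since 111 ≡ 7 (mod 8), (2/111) = +1.
Reciprocity: 37 ≡ 1 and 111 ≡ 3 (mod 4), so (37/111) = +(111/37).
Reduce top mod 37: now compute (0/37).
Top reduces to 0: gcd > 1, so the symbol is 0.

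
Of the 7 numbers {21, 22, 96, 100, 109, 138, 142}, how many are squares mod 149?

(21/149) = -1 → non-residue.
(22/149) = +1 → QR.
(96/149) = +1 → QR.
(100/149) = +1 → QR.
(109/149) = -1 → non-residue.
(138/149) = -1 → non-residue.
(142/149) = +1 → QR.
Total quadratic residues among the 7: 4.

4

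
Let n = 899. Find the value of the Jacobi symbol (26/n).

Pull out 2: since 899 ≡ 3 (mod 8), (2/899) = -1.
Reciprocity: 13 ≡ 1 and 899 ≡ 3 (mod 4), so (13/899) = +(899/13).
Reduce top mod 13: now compute (2/13).
Pull out 2: since 13 ≡ 5 (mod 8), (2/13) = -1.
Reached (1/13) = 1. Collecting the sign flips along the way, the symbol is +1.

1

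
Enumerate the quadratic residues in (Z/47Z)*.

1, 2, 3, 4, 6, 7, 8, 9, 12, 14, 16, 17, 18, 21, 24, 25, 27, 28, 32, 34, 36, 37, 42

Square k = 1,…,23 (k and 47−k give the same square):
1²=1, 2²=4, 3²=9, 4²=16, 5²=25, 6²=36, 7²≡2, 8²≡17, 9²≡34, 10²≡6, 11²≡27, 12²≡3, 13²≡28, 14²≡8, 15²≡37, 16²≡21, 17²≡7, 18²≡42, 19²≡32, 20²≡24, 21²≡18, 22²≡14, 23²≡12 (mod 47).
So the quadratic residues mod 47 are {1, 2, 3, 4, 6, 7, 8, 9, 12, 14, 16, 17, 18, 21, 24, 25, 27, 28, 32, 34, 36, 37, 42}.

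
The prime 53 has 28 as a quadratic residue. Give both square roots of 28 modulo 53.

9, 44

53 ≡ 1 (mod 4), so we find a root by search.
Trying successive values, 9² = 81 ≡ 28 (mod 53). The other root is 53 − 9 = 44.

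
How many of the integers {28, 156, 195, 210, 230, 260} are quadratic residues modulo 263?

(28/263) = -1 → non-residue.
(156/263) = +1 → QR.
(195/263) = -1 → non-residue.
(210/263) = +1 → QR.
(230/263) = -1 → non-residue.
(260/263) = -1 → non-residue.
Total quadratic residues among the 6: 2.

2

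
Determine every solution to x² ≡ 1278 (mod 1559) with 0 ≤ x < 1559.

Since 1559 ≡ 3 (mod 4), a square root of 1278 is 1278^((1559+1)/4) = 1278^390 mod 1559.
Repeated squaring: 1278^2≡1011, 1278^4≡976, 1278^8≡27, 1278^16≡729, 1278^32≡1381, 1278^64≡504, 1278^128≡1458, 1278^256≡847 (mod 1559).
1278^390 = 1278^(256+128+4+2) ≡ 1407 (mod 1559).
Check: 1407² = 1979649 ≡ 1278 (mod 1559). The two roots are 152 and 1407.

152, 1407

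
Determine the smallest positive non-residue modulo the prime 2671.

3

(2/2671) = +1, so 2 is a residue.
(3/2671) = −1, so 3 is the smallest positive non-residue mod 2671.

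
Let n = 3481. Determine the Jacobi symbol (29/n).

1

Reciprocity: 29 ≡ 1 and 3481 ≡ 1 (mod 4), so (29/3481) = +(3481/29).
Reduce top mod 29: now compute (1/29).
Reached (1/29) = 1. Collecting the sign flips along the way, the symbol is +1.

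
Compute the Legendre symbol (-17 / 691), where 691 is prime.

First reduce: -17 ≡ 674 (mod 691).
Pull out 2: since 691 ≡ 3 (mod 8), (2/691) = -1.
Reciprocity: 337 ≡ 1 and 691 ≡ 3 (mod 4), so (337/691) = +(691/337).
Reduce top mod 337: now compute (17/337).
Reciprocity: 17 ≡ 1 and 337 ≡ 1 (mod 4), so (17/337) = +(337/17).
Reduce top mod 17: now compute (14/17).
Pull out 2: since 17 ≡ 1 (mod 8), (2/17) = +1.
Reciprocity: 7 ≡ 3 and 17 ≡ 1 (mod 4), so (7/17) = +(17/7).
Reduce top mod 7: now compute (3/7).
Reciprocity: 3 ≡ 3 and 7 ≡ 3 (mod 4), so (3/7) = −(7/3).
Reduce top mod 3: now compute (1/3).
Reached (1/3) = 1. Collecting the sign flips along the way, the symbol is +1.

1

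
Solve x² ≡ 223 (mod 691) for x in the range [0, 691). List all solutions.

Since 691 ≡ 3 (mod 4), a square root of 223 is 223^((691+1)/4) = 223^173 mod 691.
Repeated squaring: 223^2≡668, 223^4≡529, 223^8≡677, 223^16≡196, 223^32≡411, 223^64≡317, 223^128≡294 (mod 691).
223^173 = 223^(128+32+8+4+1) ≡ 222 (mod 691).
Check: 222² = 49284 ≡ 223 (mod 691). The two roots are 222 and 469.

222, 469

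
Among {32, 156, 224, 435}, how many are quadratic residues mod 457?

(32/457) = +1 → QR.
(156/457) = -1 → non-residue.
(224/457) = +1 → QR.
(435/457) = -1 → non-residue.
Total quadratic residues among the 4: 2.

2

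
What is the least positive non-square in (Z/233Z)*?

3

(2/233) = +1, so 2 is a residue.
(3/233) = −1, so 3 is the smallest positive non-residue mod 233.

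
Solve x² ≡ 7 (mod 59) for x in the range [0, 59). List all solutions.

Since 59 ≡ 3 (mod 4), a square root of 7 is 7^((59+1)/4) = 7^15 mod 59.
Repeated squaring: 7^2≡49, 7^4≡41, 7^8≡29 (mod 59).
7^15 = 7^(8+4+2+1) ≡ 19 (mod 59).
Check: 19² = 361 ≡ 7 (mod 59). The two roots are 19 and 40.

19, 40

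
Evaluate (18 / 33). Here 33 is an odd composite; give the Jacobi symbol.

Pull out 2: since 33 ≡ 1 (mod 8), (2/33) = +1.
Reciprocity: 9 ≡ 1 and 33 ≡ 1 (mod 4), so (9/33) = +(33/9).
Reduce top mod 9: now compute (6/9).
Pull out 2: since 9 ≡ 1 (mod 8), (2/9) = +1.
Reciprocity: 3 ≡ 3 and 9 ≡ 1 (mod 4), so (3/9) = +(9/3).
Reduce top mod 3: now compute (0/3).
Top reduces to 0: gcd > 1, so the symbol is 0.

0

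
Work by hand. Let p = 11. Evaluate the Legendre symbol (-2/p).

Euler's criterion: (-2/11) ≡ 9^5 (mod 11).
9^2 ≡ 4 (mod 11)
9^4 ≡ 5 (mod 11)
9^5 = 9^(4+1) ≡ 1 (mod 11).
Result is 1, so (-2/11) = 1.

1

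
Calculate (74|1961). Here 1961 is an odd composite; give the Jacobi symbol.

Pull out 2: since 1961 ≡ 1 (mod 8), (2/1961) = +1.
Reciprocity: 37 ≡ 1 and 1961 ≡ 1 (mod 4), so (37/1961) = +(1961/37).
Reduce top mod 37: now compute (0/37).
Top reduces to 0: gcd > 1, so the symbol is 0.

0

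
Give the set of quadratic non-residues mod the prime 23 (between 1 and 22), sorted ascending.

5, 7, 10, 11, 14, 15, 17, 19, 20, 21, 22

Square k = 1,…,11 (k and 23−k give the same square):
1²=1, 2²=4, 3²=9, 4²=16, 5²≡2, 6²≡13, 7²≡3, 8²≡18, 9²≡12, 10²≡8, 11²≡6 (mod 23).
The residues are {1, 2, 3, 4, 6, 8, 9, 12, 13, 16, 18}; the non-residues are the remaining 11 nonzero classes.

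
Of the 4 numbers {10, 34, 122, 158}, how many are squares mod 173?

(10/173) = +1 → QR.
(34/173) = +1 → QR.
(122/173) = +1 → QR.
(158/173) = +1 → QR.
Total quadratic residues among the 4: 4.

4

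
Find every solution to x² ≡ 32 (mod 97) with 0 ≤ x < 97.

41, 56

97 ≡ 1 (mod 4), so we find a root by search.
Trying successive values, 41² = 1681 ≡ 32 (mod 97). The other root is 97 − 41 = 56.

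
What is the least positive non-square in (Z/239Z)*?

(2/239) = +1, so 2 is a residue.
(3/239) = +1, so 3 is a residue.
(4/239) = +1, so 4 is a residue.
(5/239) = +1, so 5 is a residue.
(6/239) = +1, so 6 is a residue.
(7/239) = −1, so 7 is the smallest positive non-residue mod 239.

7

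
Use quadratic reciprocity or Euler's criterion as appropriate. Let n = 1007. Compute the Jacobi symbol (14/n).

1

Pull out 2: since 1007 ≡ 7 (mod 8), (2/1007) = +1.
Reciprocity: 7 ≡ 3 and 1007 ≡ 3 (mod 4), so (7/1007) = −(1007/7).
Reduce top mod 7: now compute (6/7).
Pull out 2: since 7 ≡ 7 (mod 8), (2/7) = +1.
Reciprocity: 3 ≡ 3 and 7 ≡ 3 (mod 4), so (3/7) = −(7/3).
Reduce top mod 3: now compute (1/3).
Reached (1/3) = 1. Collecting the sign flips along the way, the symbol is +1.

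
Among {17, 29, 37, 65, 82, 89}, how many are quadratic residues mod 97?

2

(17/97) = -1 → non-residue.
(29/97) = -1 → non-residue.
(37/97) = -1 → non-residue.
(65/97) = +1 → QR.
(82/97) = -1 → non-residue.
(89/97) = +1 → QR.
Total quadratic residues among the 6: 2.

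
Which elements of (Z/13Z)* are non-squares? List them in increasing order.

Square k = 1,…,6 (k and 13−k give the same square):
1²=1, 2²=4, 3²=9, 4²≡3, 5²≡12, 6²≡10 (mod 13).
The residues are {1, 3, 4, 9, 10, 12}; the non-residues are the remaining 6 nonzero classes.

2,5,6,7,8,11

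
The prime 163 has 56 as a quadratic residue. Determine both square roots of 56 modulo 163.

Since 163 ≡ 3 (mod 4), a square root of 56 is 56^((163+1)/4) = 56^41 mod 163.
Repeated squaring: 56^2≡39, 56^4≡54, 56^8≡145, 56^16≡161, 56^32≡4 (mod 163).
56^41 = 56^(32+8+1) ≡ 43 (mod 163).
Check: 43² = 1849 ≡ 56 (mod 163). The two roots are 43 and 120.

43, 120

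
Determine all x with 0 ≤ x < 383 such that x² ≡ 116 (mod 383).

Since 383 ≡ 3 (mod 4), a square root of 116 is 116^((383+1)/4) = 116^96 mod 383.
Repeated squaring: 116^2≡51, 116^4≡303, 116^8≡272, 116^16≡65, 116^32≡12, 116^64≡144 (mod 383).
116^96 = 116^(64+32) ≡ 196 (mod 383).
Check: 196² = 38416 ≡ 116 (mod 383). The two roots are 187 and 196.

187, 196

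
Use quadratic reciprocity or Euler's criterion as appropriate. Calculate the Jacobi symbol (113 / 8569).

-1

Reciprocity: 113 ≡ 1 and 8569 ≡ 1 (mod 4), so (113/8569) = +(8569/113).
Reduce top mod 113: now compute (94/113).
Pull out 2: since 113 ≡ 1 (mod 8), (2/113) = +1.
Reciprocity: 47 ≡ 3 and 113 ≡ 1 (mod 4), so (47/113) = +(113/47).
Reduce top mod 47: now compute (19/47).
Reciprocity: 19 ≡ 3 and 47 ≡ 3 (mod 4), so (19/47) = −(47/19).
Reduce top mod 19: now compute (9/19).
Reciprocity: 9 ≡ 1 and 19 ≡ 3 (mod 4), so (9/19) = +(19/9).
Reduce top mod 9: now compute (1/9).
Reached (1/9) = 1. Collecting the sign flips along the way, the symbol is -1.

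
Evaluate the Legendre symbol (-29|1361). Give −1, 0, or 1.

First reduce: -29 ≡ 1332 (mod 1361).
Pull out 2^2: since 1361 ≡ 1 (mod 8), (2/1361) = +1, so (2/1361)^2 = +1.
Reciprocity: 333 ≡ 1 and 1361 ≡ 1 (mod 4), so (333/1361) = +(1361/333).
Reduce top mod 333: now compute (29/333).
Reciprocity: 29 ≡ 1 and 333 ≡ 1 (mod 4), so (29/333) = +(333/29).
Reduce top mod 29: now compute (14/29).
Pull out 2: since 29 ≡ 5 (mod 8), (2/29) = -1.
Reciprocity: 7 ≡ 3 and 29 ≡ 1 (mod 4), so (7/29) = +(29/7).
Reduce top mod 7: now compute (1/7).
Reached (1/7) = 1. Collecting the sign flips along the way, the symbol is -1.

-1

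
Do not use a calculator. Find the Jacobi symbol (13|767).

Reciprocity: 13 ≡ 1 and 767 ≡ 3 (mod 4), so (13/767) = +(767/13).
Reduce top mod 13: now compute (0/13).
Top reduces to 0: gcd > 1, so the symbol is 0.

0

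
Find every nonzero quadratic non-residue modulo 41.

3,6,7,11,12,13,14,15,17,19,22,24,26,27,28,29,30,34,35,38

Square k = 1,…,20 (k and 41−k give the same square):
1²=1, 2²=4, 3²=9, 4²=16, 5²=25, 6²=36, 7²≡8, 8²≡23, 9²≡40, 10²≡18, 11²≡39, 12²≡21, 13²≡5, 14²≡32, 15²≡20, 16²≡10, 17²≡2, 18²≡37, 19²≡33, 20²≡31 (mod 41).
The residues are {1, 2, 4, 5, 8, 9, 10, 16, 18, 20, 21, 23, 25, 31, 32, 33, 36, 37, 39, 40}; the non-residues are the remaining 20 nonzero classes.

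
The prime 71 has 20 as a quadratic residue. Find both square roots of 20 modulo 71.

34, 37

Since 71 ≡ 3 (mod 4), a square root of 20 is 20^((71+1)/4) = 20^18 mod 71.
Repeated squaring: 20^2≡45, 20^4≡37, 20^8≡20, 20^16≡45 (mod 71).
20^18 = 20^(16+2) ≡ 37 (mod 71).
Check: 37² = 1369 ≡ 20 (mod 71). The two roots are 34 and 37.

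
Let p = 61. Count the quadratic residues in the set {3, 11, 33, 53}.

(3/61) = +1 → QR.
(11/61) = -1 → non-residue.
(33/61) = -1 → non-residue.
(53/61) = -1 → non-residue.
Total quadratic residues among the 4: 1.

1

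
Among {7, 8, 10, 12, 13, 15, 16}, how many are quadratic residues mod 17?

4

(7/17) = -1 → non-residue.
(8/17) = +1 → QR.
(10/17) = -1 → non-residue.
(12/17) = -1 → non-residue.
(13/17) = +1 → QR.
(15/17) = +1 → QR.
(16/17) = +1 → QR.
Total quadratic residues among the 7: 4.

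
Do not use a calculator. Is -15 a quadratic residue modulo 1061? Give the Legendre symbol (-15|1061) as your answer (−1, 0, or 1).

-1

Euler's criterion: (-15/1061) ≡ 1046^530 (mod 1061).
1046^2 ≡ 225 (mod 1061)
1046^4 ≡ 758 (mod 1061)
1046^8 ≡ 563 (mod 1061)
1046^16 ≡ 791 (mod 1061)
1046^32 ≡ 752 (mod 1061)
1046^64 ≡ 1052 (mod 1061)
1046^128 ≡ 81 (mod 1061)
1046^256 ≡ 195 (mod 1061)
1046^512 ≡ 890 (mod 1061)
1046^530 = 1046^(512+16+2) ≡ 1060 (mod 1061).
Result is 1060 ≡ −1, so (-15/1061) = −1.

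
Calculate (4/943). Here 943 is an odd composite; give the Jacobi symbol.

Pull out 2^2: since 943 ≡ 7 (mod 8), (2/943) = +1, so (2/943)^2 = +1.
Reached (1/943) = 1. Collecting the sign flips along the way, the symbol is +1.

1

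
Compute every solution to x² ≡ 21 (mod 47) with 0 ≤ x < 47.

16, 31

Since 47 ≡ 3 (mod 4), a square root of 21 is 21^((47+1)/4) = 21^12 mod 47.
Repeated squaring: 21^2≡18, 21^4≡42, 21^8≡25 (mod 47).
21^12 = 21^(8+4) ≡ 16 (mod 47).
Check: 16² = 256 ≡ 21 (mod 47). The two roots are 16 and 31.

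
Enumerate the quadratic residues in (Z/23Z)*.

Square k = 1,…,11 (k and 23−k give the same square):
1²=1, 2²=4, 3²=9, 4²=16, 5²≡2, 6²≡13, 7²≡3, 8²≡18, 9²≡12, 10²≡8, 11²≡6 (mod 23).
So the quadratic residues mod 23 are {1, 2, 3, 4, 6, 8, 9, 12, 13, 16, 18}.

1 2 3 4 6 8 9 12 13 16 18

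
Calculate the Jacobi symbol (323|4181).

Reciprocity: 323 ≡ 3 and 4181 ≡ 1 (mod 4), so (323/4181) = +(4181/323).
Reduce top mod 323: now compute (305/323).
Reciprocity: 305 ≡ 1 and 323 ≡ 3 (mod 4), so (305/323) = +(323/305).
Reduce top mod 305: now compute (18/305).
Pull out 2: since 305 ≡ 1 (mod 8), (2/305) = +1.
Reciprocity: 9 ≡ 1 and 305 ≡ 1 (mod 4), so (9/305) = +(305/9).
Reduce top mod 9: now compute (8/9).
Pull out 2^3: since 9 ≡ 1 (mod 8), (2/9) = +1, so (2/9)^3 = +1.
Reached (1/9) = 1. Collecting the sign flips along the way, the symbol is +1.

1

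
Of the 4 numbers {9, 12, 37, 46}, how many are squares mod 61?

3

(9/61) = +1 → QR.
(12/61) = +1 → QR.
(37/61) = -1 → non-residue.
(46/61) = +1 → QR.
Total quadratic residues among the 4: 3.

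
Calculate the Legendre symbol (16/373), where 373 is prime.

1

Euler's criterion: (16/373) ≡ 16^186 (mod 373).
16^2 ≡ 256 (mod 373)
16^4 ≡ 261 (mod 373)
16^8 ≡ 235 (mod 373)
16^16 ≡ 21 (mod 373)
16^32 ≡ 68 (mod 373)
16^64 ≡ 148 (mod 373)
16^128 ≡ 270 (mod 373)
16^186 = 16^(128+32+16+8+2) ≡ 1 (mod 373).
Result is 1, so (16/373) = 1.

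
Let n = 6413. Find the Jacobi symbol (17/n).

Reciprocity: 17 ≡ 1 and 6413 ≡ 1 (mod 4), so (17/6413) = +(6413/17).
Reduce top mod 17: now compute (4/17).
Pull out 2^2: since 17 ≡ 1 (mod 8), (2/17) = +1, so (2/17)^2 = +1.
Reached (1/17) = 1. Collecting the sign flips along the way, the symbol is +1.

1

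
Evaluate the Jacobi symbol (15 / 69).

0

Reciprocity: 15 ≡ 3 and 69 ≡ 1 (mod 4), so (15/69) = +(69/15).
Reduce top mod 15: now compute (9/15).
Reciprocity: 9 ≡ 1 and 15 ≡ 3 (mod 4), so (9/15) = +(15/9).
Reduce top mod 9: now compute (6/9).
Pull out 2: since 9 ≡ 1 (mod 8), (2/9) = +1.
Reciprocity: 3 ≡ 3 and 9 ≡ 1 (mod 4), so (3/9) = +(9/3).
Reduce top mod 3: now compute (0/3).
Top reduces to 0: gcd > 1, so the symbol is 0.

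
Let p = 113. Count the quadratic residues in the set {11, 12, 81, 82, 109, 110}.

4

(11/113) = +1 → QR.
(12/113) = -1 → non-residue.
(81/113) = +1 → QR.
(82/113) = +1 → QR.
(109/113) = +1 → QR.
(110/113) = -1 → non-residue.
Total quadratic residues among the 6: 4.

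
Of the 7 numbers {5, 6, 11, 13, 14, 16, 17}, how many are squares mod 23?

(5/23) = -1 → non-residue.
(6/23) = +1 → QR.
(11/23) = -1 → non-residue.
(13/23) = +1 → QR.
(14/23) = -1 → non-residue.
(16/23) = +1 → QR.
(17/23) = -1 → non-residue.
Total quadratic residues among the 7: 3.

3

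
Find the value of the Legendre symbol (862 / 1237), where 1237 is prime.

-1

Pull out 2: since 1237 ≡ 5 (mod 8), (2/1237) = -1.
Reciprocity: 431 ≡ 3 and 1237 ≡ 1 (mod 4), so (431/1237) = +(1237/431).
Reduce top mod 431: now compute (375/431).
Reciprocity: 375 ≡ 3 and 431 ≡ 3 (mod 4), so (375/431) = −(431/375).
Reduce top mod 375: now compute (56/375).
Pull out 2^3: since 375 ≡ 7 (mod 8), (2/375) = +1, so (2/375)^3 = +1.
Reciprocity: 7 ≡ 3 and 375 ≡ 3 (mod 4), so (7/375) = −(375/7).
Reduce top mod 7: now compute (4/7).
Pull out 2^2: since 7 ≡ 7 (mod 8), (2/7) = +1, so (2/7)^2 = +1.
Reached (1/7) = 1. Collecting the sign flips along the way, the symbol is -1.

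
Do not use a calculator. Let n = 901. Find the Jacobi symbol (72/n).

-1

Pull out 2^3: since 901 ≡ 5 (mod 8), (2/901) = -1, so (2/901)^3 = -1.
Reciprocity: 9 ≡ 1 and 901 ≡ 1 (mod 4), so (9/901) = +(901/9).
Reduce top mod 9: now compute (1/9).
Reached (1/9) = 1. Collecting the sign flips along the way, the symbol is -1.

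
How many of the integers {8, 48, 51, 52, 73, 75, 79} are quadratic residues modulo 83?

3

(8/83) = -1 → non-residue.
(48/83) = +1 → QR.
(51/83) = +1 → QR.
(52/83) = -1 → non-residue.
(73/83) = -1 → non-residue.
(75/83) = +1 → QR.
(79/83) = -1 → non-residue.
Total quadratic residues among the 7: 3.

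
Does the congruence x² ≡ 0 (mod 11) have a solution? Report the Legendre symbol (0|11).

0

Top reduces to 0: gcd > 1, so the symbol is 0.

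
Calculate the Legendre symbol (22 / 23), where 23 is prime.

Euler's criterion: (22/23) ≡ 22^11 (mod 23).
22^2 ≡ 1 (mod 23)
22^4 ≡ 1 (mod 23)
22^8 ≡ 1 (mod 23)
22^11 = 22^(8+2+1) ≡ 22 (mod 23).
Result is 22 ≡ −1, so (22/23) = −1.

-1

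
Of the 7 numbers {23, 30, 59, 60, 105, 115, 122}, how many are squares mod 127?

4

(23/127) = -1 → non-residue.
(30/127) = +1 → QR.
(59/127) = -1 → non-residue.
(60/127) = +1 → QR.
(105/127) = -1 → non-residue.
(115/127) = +1 → QR.
(122/127) = +1 → QR.
Total quadratic residues among the 7: 4.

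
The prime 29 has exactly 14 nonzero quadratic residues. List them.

1,4,5,6,7,9,13,16,20,22,23,24,25,28

Square k = 1,…,14 (k and 29−k give the same square):
1²=1, 2²=4, 3²=9, 4²=16, 5²=25, 6²≡7, 7²≡20, 8²≡6, 9²≡23, 10²≡13, 11²≡5, 12²≡28, 13²≡24, 14²≡22 (mod 29).
So the quadratic residues mod 29 are {1, 4, 5, 6, 7, 9, 13, 16, 20, 22, 23, 24, 25, 28}.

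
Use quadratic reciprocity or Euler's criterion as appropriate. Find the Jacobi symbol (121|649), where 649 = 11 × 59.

Reciprocity: 121 ≡ 1 and 649 ≡ 1 (mod 4), so (121/649) = +(649/121).
Reduce top mod 121: now compute (44/121).
Pull out 2^2: since 121 ≡ 1 (mod 8), (2/121) = +1, so (2/121)^2 = +1.
Reciprocity: 11 ≡ 3 and 121 ≡ 1 (mod 4), so (11/121) = +(121/11).
Reduce top mod 11: now compute (0/11).
Top reduces to 0: gcd > 1, so the symbol is 0.

0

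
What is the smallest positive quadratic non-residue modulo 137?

(2/137) = +1, so 2 is a residue.
(3/137) = −1, so 3 is the smallest positive non-residue mod 137.

3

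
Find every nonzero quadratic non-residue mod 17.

Square k = 1,…,8 (k and 17−k give the same square):
1²=1, 2²=4, 3²=9, 4²=16, 5²≡8, 6²≡2, 7²≡15, 8²≡13 (mod 17).
The residues are {1, 2, 4, 8, 9, 13, 15, 16}; the non-residues are the remaining 8 nonzero classes.

3 5 6 7 10 11 12 14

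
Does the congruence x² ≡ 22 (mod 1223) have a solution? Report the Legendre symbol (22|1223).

Pull out 2: since 1223 ≡ 7 (mod 8), (2/1223) = +1.
Reciprocity: 11 ≡ 3 and 1223 ≡ 3 (mod 4), so (11/1223) = −(1223/11).
Reduce top mod 11: now compute (2/11).
Pull out 2: since 11 ≡ 3 (mod 8), (2/11) = -1.
Reached (1/11) = 1. Collecting the sign flips along the way, the symbol is +1.

1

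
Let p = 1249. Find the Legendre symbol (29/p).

Reciprocity: 29 ≡ 1 and 1249 ≡ 1 (mod 4), so (29/1249) = +(1249/29).
Reduce top mod 29: now compute (2/29).
Pull out 2: since 29 ≡ 5 (mod 8), (2/29) = -1.
Reached (1/29) = 1. Collecting the sign flips along the way, the symbol is -1.

-1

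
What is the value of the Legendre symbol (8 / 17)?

1

Pull out 2^3: since 17 ≡ 1 (mod 8), (2/17) = +1, so (2/17)^3 = +1.
Reached (1/17) = 1. Collecting the sign flips along the way, the symbol is +1.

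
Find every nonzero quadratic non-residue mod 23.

5, 7, 10, 11, 14, 15, 17, 19, 20, 21, 22

Square k = 1,…,11 (k and 23−k give the same square):
1²=1, 2²=4, 3²=9, 4²=16, 5²≡2, 6²≡13, 7²≡3, 8²≡18, 9²≡12, 10²≡8, 11²≡6 (mod 23).
The residues are {1, 2, 3, 4, 6, 8, 9, 12, 13, 16, 18}; the non-residues are the remaining 11 nonzero classes.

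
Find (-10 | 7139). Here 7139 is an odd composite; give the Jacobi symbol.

1

First reduce: -10 ≡ 7129 (mod 7139).
Reciprocity: 7129 ≡ 1 and 7139 ≡ 3 (mod 4), so (7129/7139) = +(7139/7129).
Reduce top mod 7129: now compute (10/7129).
Pull out 2: since 7129 ≡ 1 (mod 8), (2/7129) = +1.
Reciprocity: 5 ≡ 1 and 7129 ≡ 1 (mod 4), so (5/7129) = +(7129/5).
Reduce top mod 5: now compute (4/5).
Pull out 2^2: since 5 ≡ 5 (mod 8), (2/5) = -1, so (2/5)^2 = +1.
Reached (1/5) = 1. Collecting the sign flips along the way, the symbol is +1.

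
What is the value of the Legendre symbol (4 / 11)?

Euler's criterion: (4/11) ≡ 4^5 (mod 11).
4^2 ≡ 5 (mod 11)
4^4 ≡ 3 (mod 11)
4^5 = 4^(4+1) ≡ 1 (mod 11).
Result is 1, so (4/11) = 1.

1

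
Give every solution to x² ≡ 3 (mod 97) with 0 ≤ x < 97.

97 ≡ 1 (mod 4), so we find a root by search.
Trying successive values, 10² = 100 ≡ 3 (mod 97). The other root is 97 − 10 = 87.

10, 87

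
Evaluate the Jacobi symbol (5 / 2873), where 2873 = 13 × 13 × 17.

Reciprocity: 5 ≡ 1 and 2873 ≡ 1 (mod 4), so (5/2873) = +(2873/5).
Reduce top mod 5: now compute (3/5).
Reciprocity: 3 ≡ 3 and 5 ≡ 1 (mod 4), so (3/5) = +(5/3).
Reduce top mod 3: now compute (2/3).
Pull out 2: since 3 ≡ 3 (mod 8), (2/3) = -1.
Reached (1/3) = 1. Collecting the sign flips along the way, the symbol is -1.

-1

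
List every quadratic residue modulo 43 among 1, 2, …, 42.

1 4 6 9 10 11 13 14 15 16 17 21 23 24 25 31 35 36 38 40 41

Square k = 1,…,21 (k and 43−k give the same square):
1²=1, 2²=4, 3²=9, 4²=16, 5²=25, 6²=36, 7²≡6, 8²≡21, 9²≡38, 10²≡14, 11²≡35, 12²≡15, 13²≡40, 14²≡24, 15²≡10, 16²≡41, 17²≡31, 18²≡23, 19²≡17, 20²≡13, 21²≡11 (mod 43).
So the quadratic residues mod 43 are {1, 4, 6, 9, 10, 11, 13, 14, 15, 16, 17, 21, 23, 24, 25, 31, 35, 36, 38, 40, 41}.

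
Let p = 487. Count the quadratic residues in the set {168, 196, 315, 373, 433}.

(168/487) = +1 → QR.
(196/487) = +1 → QR.
(315/487) = +1 → QR.
(373/487) = +1 → QR.
(433/487) = +1 → QR.
Total quadratic residues among the 5: 5.

5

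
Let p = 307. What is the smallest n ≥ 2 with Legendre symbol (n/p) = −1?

2

(2/307) = −1, so 2 is the smallest positive non-residue mod 307.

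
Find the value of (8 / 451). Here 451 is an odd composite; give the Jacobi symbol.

Pull out 2^3: since 451 ≡ 3 (mod 8), (2/451) = -1, so (2/451)^3 = -1.
Reached (1/451) = 1. Collecting the sign flips along the way, the symbol is -1.

-1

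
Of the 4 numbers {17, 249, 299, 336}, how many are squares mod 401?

(17/401) = -1 → non-residue.
(249/401) = -1 → non-residue.
(299/401) = +1 → QR.
(336/401) = -1 → non-residue.
Total quadratic residues among the 4: 1.

1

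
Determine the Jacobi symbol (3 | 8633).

-1

Reciprocity: 3 ≡ 3 and 8633 ≡ 1 (mod 4), so (3/8633) = +(8633/3).
Reduce top mod 3: now compute (2/3).
Pull out 2: since 3 ≡ 3 (mod 8), (2/3) = -1.
Reached (1/3) = 1. Collecting the sign flips along the way, the symbol is -1.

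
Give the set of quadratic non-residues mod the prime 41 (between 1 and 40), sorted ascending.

3,6,7,11,12,13,14,15,17,19,22,24,26,27,28,29,30,34,35,38

Square k = 1,…,20 (k and 41−k give the same square):
1²=1, 2²=4, 3²=9, 4²=16, 5²=25, 6²=36, 7²≡8, 8²≡23, 9²≡40, 10²≡18, 11²≡39, 12²≡21, 13²≡5, 14²≡32, 15²≡20, 16²≡10, 17²≡2, 18²≡37, 19²≡33, 20²≡31 (mod 41).
The residues are {1, 2, 4, 5, 8, 9, 10, 16, 18, 20, 21, 23, 25, 31, 32, 33, 36, 37, 39, 40}; the non-residues are the remaining 20 nonzero classes.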